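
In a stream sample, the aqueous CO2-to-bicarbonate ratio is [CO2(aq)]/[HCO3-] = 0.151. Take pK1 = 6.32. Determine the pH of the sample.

pH = 7.14

From K1 = [H⁺][HCO3-]/[CO2(aq)]:  pH = pK1 − log₁₀([CO2(aq)]/[HCO3-])
log₁₀(0.151) = -0.821
pH = 6.32 − (-0.821) = 7.14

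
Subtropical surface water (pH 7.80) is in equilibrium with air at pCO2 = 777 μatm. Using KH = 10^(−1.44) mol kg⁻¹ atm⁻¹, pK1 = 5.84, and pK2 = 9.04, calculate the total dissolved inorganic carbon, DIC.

[CO2*] = KH · pCO2 = 10^(−1.44) × 777×10^-6 = 2.821×10^-5 mol/kg
α₀ = 1/(1 + K1/[H⁺] + K1K2/[H⁺]²) = 1/(1 + 10^+1.96 + 10^+0.72) = 0.01026
DIC = [CO2*]/α₀ = 2.821×10^-5 / 0.01026 = 2.75 mmol/kg

DIC = 2.75 mmol/kg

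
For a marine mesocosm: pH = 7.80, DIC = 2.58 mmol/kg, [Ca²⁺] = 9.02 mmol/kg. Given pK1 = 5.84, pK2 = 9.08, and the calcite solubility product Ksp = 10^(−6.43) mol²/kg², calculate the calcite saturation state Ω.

α₂ = 1 / (1 + [H⁺]/K2 + [H⁺]²/(K1K2)) = 1 / (1 + 10^+1.28 + 10^-0.68)
   = 1 / (1 + 19.055 + 0.20893) = 1/20.264 = 0.04935
[CO3²⁻] = α₂ × DIC = 0.04935 × 2.58 = 0.1273 mmol/kg
Ksp = 10^(−6.43) = 3.715×10^-7
Ω = [Ca²⁺][CO3²⁻]/Ksp = (9.02×10^-3)(1.273×10^-4) / 3.715×10^-7 = 3.09

Ω = 3.09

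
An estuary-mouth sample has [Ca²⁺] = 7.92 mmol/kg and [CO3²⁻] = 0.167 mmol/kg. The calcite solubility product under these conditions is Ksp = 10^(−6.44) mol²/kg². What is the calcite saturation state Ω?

Ω = 3.64

Ksp = 10^(−6.44) = 3.631×10^-7
Ω = [Ca²⁺][CO3²⁻]/Ksp = (7.92×10^-3)(0.167×10^-3) / 3.631×10^-7 = 3.64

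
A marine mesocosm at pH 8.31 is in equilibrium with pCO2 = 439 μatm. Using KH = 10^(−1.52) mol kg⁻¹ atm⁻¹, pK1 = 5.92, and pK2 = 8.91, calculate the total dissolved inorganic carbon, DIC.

[CO2*] = KH · pCO2 = 10^(−1.52) × 439×10^-6 = 1.326×10^-5 mol/kg
α₀ = 1/(1 + K1/[H⁺] + K1K2/[H⁺]²) = 1/(1 + 10^+2.39 + 10^+1.79) = 0.003245
DIC = [CO2*]/α₀ = 1.326×10^-5 / 0.003245 = 4.09 mmol/kg

DIC = 4.09 mmol/kg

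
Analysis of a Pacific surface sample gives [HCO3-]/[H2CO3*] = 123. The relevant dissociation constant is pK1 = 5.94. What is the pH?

pH = 8.03

From K1 = [H⁺][HCO3-]/[H2CO3*]:  pH = pK1 + log₁₀([HCO3-]/[H2CO3*])
log₁₀(123) = +2.090
pH = 5.94 + (+2.090) = 8.03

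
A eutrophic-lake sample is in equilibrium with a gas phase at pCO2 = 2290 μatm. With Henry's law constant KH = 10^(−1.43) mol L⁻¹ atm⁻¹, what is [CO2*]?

[CO2*] = 85.1 μmol/L

KH = 10^(−1.43) = 3.715×10^-2 mol L⁻¹ atm⁻¹
[CO2*] = KH · pCO2 = 3.715×10^-2 × 2290×10^-6 atm = 8.51×10^-5 mol/L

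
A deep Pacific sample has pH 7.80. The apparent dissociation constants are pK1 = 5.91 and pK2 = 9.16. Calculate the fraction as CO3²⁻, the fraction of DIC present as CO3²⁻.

α₂ = 0.0413

α₂ = 1 / (1 + [H⁺]/K2 + [H⁺]²/(K1K2)) = 1 / (1 + 10^+1.36 + 10^-0.53)
   = 1 / (1 + 22.909 + 0.29512) = 1/24.204 = 0.04132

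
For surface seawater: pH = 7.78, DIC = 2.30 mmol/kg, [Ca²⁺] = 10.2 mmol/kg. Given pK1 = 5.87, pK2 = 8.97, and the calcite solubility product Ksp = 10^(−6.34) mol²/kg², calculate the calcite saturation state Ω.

α₂ = 1 / (1 + [H⁺]/K2 + [H⁺]²/(K1K2)) = 1 / (1 + 10^+1.19 + 10^-0.72)
   = 1 / (1 + 15.488 + 0.19055) = 1/16.679 = 0.05996
[CO3²⁻] = α₂ × DIC = 0.05996 × 2.30 = 0.1379 mmol/kg
Ksp = 10^(−6.34) = 4.571×10^-7
Ω = [Ca²⁺][CO3²⁻]/Ksp = (10.2×10^-3)(1.379×10^-4) / 4.571×10^-7 = 3.08

Ω = 3.08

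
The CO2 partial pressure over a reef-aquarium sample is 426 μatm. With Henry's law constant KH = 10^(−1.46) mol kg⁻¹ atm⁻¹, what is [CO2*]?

[CO2*] = 14.8 μmol/kg

KH = 10^(−1.46) = 3.467×10^-2 mol kg⁻¹ atm⁻¹
[CO2*] = KH · pCO2 = 3.467×10^-2 × 426×10^-6 atm = 1.48×10^-5 mol/kg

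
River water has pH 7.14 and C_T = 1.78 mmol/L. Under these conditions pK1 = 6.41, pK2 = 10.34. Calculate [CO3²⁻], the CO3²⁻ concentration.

[CO3²⁻] = 0.946 μmol/L

α₂ = 1 / (1 + [H⁺]/K2 + [H⁺]²/(K1K2)) = 1 / (1 + 10^+3.20 + 10^+2.47)
   = 1 / (1 + 1584.9 + 295.12) = 1/1881.0 = 0.0005316
[CO3²⁻] = α₂ × DIC = 0.0005316 × 1.78 = 0.000946 mmol/L = 0.946 μmol/L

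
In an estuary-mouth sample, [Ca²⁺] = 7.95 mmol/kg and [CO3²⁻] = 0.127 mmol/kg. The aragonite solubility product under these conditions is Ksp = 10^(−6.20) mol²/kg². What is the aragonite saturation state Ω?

Ksp = 10^(−6.20) = 6.310×10^-7
Ω = [Ca²⁺][CO3²⁻]/Ksp = (7.95×10^-3)(0.127×10^-3) / 6.310×10^-7 = 1.60

Ω = 1.60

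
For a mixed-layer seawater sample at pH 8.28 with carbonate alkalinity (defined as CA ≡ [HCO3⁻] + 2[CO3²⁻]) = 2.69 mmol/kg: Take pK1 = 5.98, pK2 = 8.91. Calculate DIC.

DIC = 2.27 mmol/kg

CA = [HCO3⁻] + 2[CO3²⁻] = (α₁ + 2α₂)·DIC
At pH 8.28: [H⁺]/K1 = 10^-2.30 = 0.0050119, K2/[H⁺] = 10^-0.63 = 0.23442
α₁ = 1/(1 + 0.0050119 + 0.23442) = 1/1.2394 = 0.8068; α₂ = α₁·K2/[H⁺] = 0.1891
α₁ + 2α₂ = 1.1851
DIC = CA / (α₁ + 2α₂) = 2.69 / 1.1851 = 2.27 mmol/kg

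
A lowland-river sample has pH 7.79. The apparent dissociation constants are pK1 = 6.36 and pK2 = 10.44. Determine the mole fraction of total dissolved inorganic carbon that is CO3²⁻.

α₂ = 1 / (1 + [H⁺]/K2 + [H⁺]²/(K1K2)) = 1 / (1 + 10^+2.65 + 10^+1.22)
   = 1 / (1 + 446.68 + 16.596) = 1/464.28 = 0.002154

α₂ = 0.00215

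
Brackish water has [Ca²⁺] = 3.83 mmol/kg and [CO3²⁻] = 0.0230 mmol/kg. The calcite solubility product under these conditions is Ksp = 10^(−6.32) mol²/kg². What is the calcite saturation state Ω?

Ksp = 10^(−6.32) = 4.786×10^-7
Ω = [Ca²⁺][CO3²⁻]/Ksp = (3.83×10^-3)(0.0230×10^-3) / 4.786×10^-7 = 0.184

Ω = 0.184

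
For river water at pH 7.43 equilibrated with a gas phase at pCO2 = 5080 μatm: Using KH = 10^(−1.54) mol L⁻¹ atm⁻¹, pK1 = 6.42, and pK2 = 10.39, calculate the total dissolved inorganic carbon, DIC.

DIC = 1.65 mmol/L

[CO2*] = KH · pCO2 = 10^(−1.54) × 5080×10^-6 = 1.465×10^-4 mol/L
α₀ = 1/(1 + K1/[H⁺] + K1K2/[H⁺]²) = 1/(1 + 10^+1.01 + 10^-1.95) = 0.08894
DIC = [CO2*]/α₀ = 1.465×10^-4 / 0.08894 = 1.65 mmol/L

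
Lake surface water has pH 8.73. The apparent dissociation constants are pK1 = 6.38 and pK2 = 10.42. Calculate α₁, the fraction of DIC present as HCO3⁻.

α₁ = 0.976

α₁ = 1 / (1 + [H⁺]/K1 + K2/[H⁺]) = 1 / (1 + 10^-2.35 + 10^-1.69)
   = 1 / (1 + 0.0044668 + 0.020417) = 1/1.0249 = 0.9757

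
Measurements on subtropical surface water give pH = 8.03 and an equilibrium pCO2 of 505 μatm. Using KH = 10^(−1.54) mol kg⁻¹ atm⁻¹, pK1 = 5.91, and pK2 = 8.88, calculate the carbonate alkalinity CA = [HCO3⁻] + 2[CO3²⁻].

CA = 2.46 mmol/kg

[CO2*] = KH · pCO2 = 10^(−1.54) × 505×10^-6 = 1.456×10^-5 mol/kg
α₀ = 1/(1 + K1/[H⁺] + K1K2/[H⁺]²) = 1/(1 + 10^+2.12 + 10^+1.27) = 0.006603
DIC = [CO2*]/α₀ = 1.456×10^-5 / 0.006603 = 2.206 mmol/kg
CA = (α₁ + 2α₂)·DIC = (0.8704 + 2×0.1230) × 2.206 = 2.46 mmol/kg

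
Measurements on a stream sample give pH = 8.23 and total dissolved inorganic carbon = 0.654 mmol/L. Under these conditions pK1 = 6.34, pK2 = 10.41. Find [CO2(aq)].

α₀ = 1 / (1 + K1/[H⁺] + K1K2/[H⁺]²) = 1 / (1 + 10^+1.89 + 10^-0.29)
   = 1 / (1 + 77.625 + 0.51286) = 1/79.138 = 0.01264
[CO2*] = α₀ × DIC = 0.01264 × 0.654 = 0.00826 mmol/L = 8.26 μmol/L

[CO2*] = 8.26 μmol/L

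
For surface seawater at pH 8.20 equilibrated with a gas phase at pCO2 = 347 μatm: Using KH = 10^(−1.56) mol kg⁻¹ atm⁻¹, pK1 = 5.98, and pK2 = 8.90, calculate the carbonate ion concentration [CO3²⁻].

[CO2*] = KH · pCO2 = 10^(−1.56) × 347×10^-6 = 9.557×10^-6 mol/kg
α₀ = 1/(1 + K1/[H⁺] + K1K2/[H⁺]²) = 1/(1 + 10^+2.22 + 10^+1.52) = 0.004998
DIC = [CO2*]/α₀ = 9.557×10^-6 / 0.004998 = 1.912 mmol/kg
[CO3²⁻] = α₂·DIC; α₂ = 0.1655, so [CO3²⁻] = 0.1655 × 1.912 = 0.316 mmol/kg

[CO3²⁻] = 0.316 mmol/kg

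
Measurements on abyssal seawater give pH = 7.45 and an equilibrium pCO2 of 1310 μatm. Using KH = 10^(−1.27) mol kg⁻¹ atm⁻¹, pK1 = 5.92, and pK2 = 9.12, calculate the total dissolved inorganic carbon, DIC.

[CO2*] = KH · pCO2 = 10^(−1.27) × 1310×10^-6 = 7.035×10^-5 mol/kg
α₀ = 1/(1 + K1/[H⁺] + K1K2/[H⁺]²) = 1/(1 + 10^+1.53 + 10^-0.14) = 0.02808
DIC = [CO2*]/α₀ = 7.035×10^-5 / 0.02808 = 2.51 mmol/kg

DIC = 2.51 mmol/kg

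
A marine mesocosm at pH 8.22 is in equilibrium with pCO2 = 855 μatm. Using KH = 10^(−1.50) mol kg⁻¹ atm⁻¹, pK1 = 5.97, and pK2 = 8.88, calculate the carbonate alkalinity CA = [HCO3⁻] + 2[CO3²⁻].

[CO2*] = KH · pCO2 = 10^(−1.50) × 855×10^-6 = 2.704×10^-5 mol/kg
α₀ = 1/(1 + K1/[H⁺] + K1K2/[H⁺]²) = 1/(1 + 10^+2.25 + 10^+1.59) = 0.004593
DIC = [CO2*]/α₀ = 2.704×10^-5 / 0.004593 = 5.887 mmol/kg
CA = (α₁ + 2α₂)·DIC = (0.8167 + 2×0.1787) × 5.887 = 6.91 mmol/kg

CA = 6.91 mmol/kg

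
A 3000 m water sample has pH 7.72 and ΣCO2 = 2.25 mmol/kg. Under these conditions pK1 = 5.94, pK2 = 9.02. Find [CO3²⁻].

[CO3²⁻] = 0.106 mmol/kg

α₂ = 1 / (1 + [H⁺]/K2 + [H⁺]²/(K1K2)) = 1 / (1 + 10^+1.30 + 10^-0.48)
   = 1 / (1 + 19.953 + 0.33113) = 1/21.284 = 0.04698
[CO3²⁻] = α₂ × DIC = 0.04698 × 2.25 = 0.106 mmol/kg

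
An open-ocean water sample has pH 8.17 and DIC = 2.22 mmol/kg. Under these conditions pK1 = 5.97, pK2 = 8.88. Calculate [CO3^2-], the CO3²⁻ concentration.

α₂ = 1 / (1 + [H⁺]/K2 + [H⁺]²/(K1K2)) = 1 / (1 + 10^+0.71 + 10^-1.49)
   = 1 / (1 + 5.1286 + 0.032359) = 1/6.1610 = 0.1623
[CO3²⁻] = α₂ × DIC = 0.1623 × 2.22 = 0.360 mmol/kg

[CO3²⁻] = 0.360 mmol/kg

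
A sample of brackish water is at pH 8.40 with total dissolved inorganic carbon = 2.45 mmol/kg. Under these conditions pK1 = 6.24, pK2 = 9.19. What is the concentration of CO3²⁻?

[CO3²⁻] = 0.340 mmol/kg

α₂ = 1 / (1 + [H⁺]/K2 + [H⁺]²/(K1K2)) = 1 / (1 + 10^+0.79 + 10^-1.37)
   = 1 / (1 + 6.1660 + 0.042658) = 1/7.2086 = 0.1387
[CO3²⁻] = α₂ × DIC = 0.1387 × 2.45 = 0.340 mmol/kg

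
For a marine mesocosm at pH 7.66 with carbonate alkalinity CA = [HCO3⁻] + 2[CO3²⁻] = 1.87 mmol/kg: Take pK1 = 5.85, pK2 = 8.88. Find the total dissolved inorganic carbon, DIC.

CA = [HCO3⁻] + 2[CO3²⁻] = (α₁ + 2α₂)·DIC
At pH 7.66: [H⁺]/K1 = 10^-1.81 = 0.015488, K2/[H⁺] = 10^-1.22 = 0.060256
α₁ = 1/(1 + 0.015488 + 0.060256) = 1/1.0757 = 0.9296; α₂ = α₁·K2/[H⁺] = 0.05601
α₁ + 2α₂ = 1.0416
DIC = CA / (α₁ + 2α₂) = 1.87 / 1.0416 = 1.80 mmol/kg

DIC = 1.80 mmol/kg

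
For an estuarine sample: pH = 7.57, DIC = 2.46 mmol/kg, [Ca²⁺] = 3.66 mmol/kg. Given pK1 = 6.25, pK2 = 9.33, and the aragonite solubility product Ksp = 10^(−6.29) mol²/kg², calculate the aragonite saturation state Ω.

α₂ = 1 / (1 + [H⁺]/K2 + [H⁺]²/(K1K2)) = 1 / (1 + 10^+1.76 + 10^+0.44)
   = 1 / (1 + 57.544 + 2.7542) = 1/61.298 = 0.01631
[CO3²⁻] = α₂ × DIC = 0.01631 × 2.46 = 0.04013 mmol/kg
Ksp = 10^(−6.29) = 5.129×10^-7
Ω = [Ca²⁺][CO3²⁻]/Ksp = (3.66×10^-3)(4.013×10^-5) / 5.129×10^-7 = 0.286

Ω = 0.286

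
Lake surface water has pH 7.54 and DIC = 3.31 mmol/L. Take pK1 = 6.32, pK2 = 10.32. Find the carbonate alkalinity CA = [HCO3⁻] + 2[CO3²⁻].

CA = [HCO3⁻] + 2[CO3²⁻] = (α₁ + 2α₂)·DIC
At pH 7.54: [H⁺]/K1 = 10^-1.22 = 0.060256, K2/[H⁺] = 10^-2.78 = 0.0016596
α₁ = 1/(1 + 0.060256 + 0.0016596) = 1/1.0619 = 0.9417; α₂ = α₁·K2/[H⁺] = 0.001563
α₁ + 2α₂ = 0.9448
CA = 0.9448 × 3.31 = 3.13 mmol/L

CA = 3.13 mmol/L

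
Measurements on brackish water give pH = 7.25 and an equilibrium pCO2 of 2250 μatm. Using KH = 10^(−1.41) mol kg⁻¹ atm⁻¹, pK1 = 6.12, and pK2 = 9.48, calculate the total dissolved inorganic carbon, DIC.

[CO2*] = KH · pCO2 = 10^(−1.41) × 2250×10^-6 = 8.754×10^-5 mol/kg
α₀ = 1/(1 + K1/[H⁺] + K1K2/[H⁺]²) = 1/(1 + 10^+1.13 + 10^-1.10) = 0.06864
DIC = [CO2*]/α₀ = 8.754×10^-5 / 0.06864 = 1.28 mmol/kg

DIC = 1.28 mmol/kg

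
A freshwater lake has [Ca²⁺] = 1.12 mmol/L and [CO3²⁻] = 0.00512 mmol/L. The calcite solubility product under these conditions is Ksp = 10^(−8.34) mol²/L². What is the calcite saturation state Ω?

Ω = 1.25

Ksp = 10^(−8.34) = 4.571×10^-9
Ω = [Ca²⁺][CO3²⁻]/Ksp = (1.12×10^-3)(0.00512×10^-3) / 4.571×10^-9 = 1.25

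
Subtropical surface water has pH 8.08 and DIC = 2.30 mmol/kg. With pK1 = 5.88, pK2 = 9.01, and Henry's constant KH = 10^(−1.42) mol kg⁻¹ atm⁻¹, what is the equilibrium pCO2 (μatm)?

α₀ = 1 / (1 + K1/[H⁺] + K1K2/[H⁺]²) = 1 / (1 + 10^+2.20 + 10^+1.27)
   = 1 / (1 + 158.49 + 18.621) = 1/178.11 = 0.005615
[CO2*] = α₀ × DIC = 0.005615 × 2.30 = 0.01291 mmol/kg = 12.91 μmol/kg
pCO2 = [CO2*]/KH = 1.291×10^-5 / 3.802×10^-2 = 340 μatm

pCO2 = 340 μatm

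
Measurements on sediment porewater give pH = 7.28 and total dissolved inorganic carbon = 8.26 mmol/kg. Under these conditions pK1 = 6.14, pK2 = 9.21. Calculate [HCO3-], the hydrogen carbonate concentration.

α₁ = 1 / (1 + [H⁺]/K1 + K2/[H⁺]) = 1 / (1 + 10^-1.14 + 10^-1.93)
   = 1 / (1 + 0.072444 + 0.011749) = 1/1.0842 = 0.9223
[HCO3⁻] = α₁ × DIC = 0.9223 × 8.26 = 7.62 mmol/kg

[HCO3⁻] = 7.62 mmol/kg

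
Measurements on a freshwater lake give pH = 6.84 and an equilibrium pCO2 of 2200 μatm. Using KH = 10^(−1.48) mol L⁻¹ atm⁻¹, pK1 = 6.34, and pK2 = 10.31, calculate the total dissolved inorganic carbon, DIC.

[CO2*] = KH · pCO2 = 10^(−1.48) × 2200×10^-6 = 7.285×10^-5 mol/L
α₀ = 1/(1 + K1/[H⁺] + K1K2/[H⁺]²) = 1/(1 + 10^+0.50 + 10^-2.97) = 0.2402
DIC = [CO2*]/α₀ = 7.285×10^-5 / 0.2402 = 0.303 mmol/L

DIC = 0.303 mmol/L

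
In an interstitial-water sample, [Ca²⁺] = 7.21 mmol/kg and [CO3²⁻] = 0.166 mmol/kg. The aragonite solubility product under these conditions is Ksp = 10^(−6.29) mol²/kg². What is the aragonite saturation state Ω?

Ω = 2.33

Ksp = 10^(−6.29) = 5.129×10^-7
Ω = [Ca²⁺][CO3²⁻]/Ksp = (7.21×10^-3)(0.166×10^-3) / 5.129×10^-7 = 2.33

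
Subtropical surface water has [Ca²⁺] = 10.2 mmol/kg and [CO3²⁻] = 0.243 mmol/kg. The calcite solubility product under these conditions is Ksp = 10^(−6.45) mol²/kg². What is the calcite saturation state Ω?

Ω = 6.99

Ksp = 10^(−6.45) = 3.548×10^-7
Ω = [Ca²⁺][CO3²⁻]/Ksp = (10.2×10^-3)(0.243×10^-3) / 3.548×10^-7 = 6.99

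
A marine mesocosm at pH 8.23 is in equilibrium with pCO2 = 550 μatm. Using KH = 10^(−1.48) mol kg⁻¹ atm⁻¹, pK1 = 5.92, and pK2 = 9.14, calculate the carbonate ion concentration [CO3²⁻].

[CO3²⁻] = 0.457 mmol/kg

[CO2*] = KH · pCO2 = 10^(−1.48) × 550×10^-6 = 1.821×10^-5 mol/kg
α₀ = 1/(1 + K1/[H⁺] + K1K2/[H⁺]²) = 1/(1 + 10^+2.31 + 10^+1.40) = 0.004342
DIC = [CO2*]/α₀ = 1.821×10^-5 / 0.004342 = 4.194 mmol/kg
[CO3²⁻] = α₂·DIC; α₂ = 0.1091, so [CO3²⁻] = 0.1091 × 4.194 = 0.457 mmol/kg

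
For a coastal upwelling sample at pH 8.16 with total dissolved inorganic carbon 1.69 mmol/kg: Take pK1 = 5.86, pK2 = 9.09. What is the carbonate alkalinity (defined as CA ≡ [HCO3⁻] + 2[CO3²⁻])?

CA = 1.86 mmol/kg

CA = [HCO3⁻] + 2[CO3²⁻] = (α₁ + 2α₂)·DIC
At pH 8.16: [H⁺]/K1 = 10^-2.30 = 0.0050119, K2/[H⁺] = 10^-0.93 = 0.11749
α₁ = 1/(1 + 0.0050119 + 0.11749) = 1/1.1225 = 0.8909; α₂ = α₁·K2/[H⁺] = 0.1047
α₁ + 2α₂ = 1.1002
CA = 1.1002 × 1.69 = 1.86 mmol/kg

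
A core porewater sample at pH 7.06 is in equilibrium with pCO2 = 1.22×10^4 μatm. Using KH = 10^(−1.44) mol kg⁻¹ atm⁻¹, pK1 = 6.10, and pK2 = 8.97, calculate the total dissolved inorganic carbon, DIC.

[CO2*] = KH · pCO2 = 10^(−1.44) × 1.22×10^4×10^-6 = 4.430×10^-4 mol/kg
α₀ = 1/(1 + K1/[H⁺] + K1K2/[H⁺]²) = 1/(1 + 10^+0.96 + 10^-0.95) = 0.09773
DIC = [CO2*]/α₀ = 4.430×10^-4 / 0.09773 = 4.53 mmol/kg

DIC = 4.53 mmol/kg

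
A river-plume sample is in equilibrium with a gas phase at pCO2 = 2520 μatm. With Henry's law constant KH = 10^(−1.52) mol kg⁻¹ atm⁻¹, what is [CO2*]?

KH = 10^(−1.52) = 3.020×10^-2 mol kg⁻¹ atm⁻¹
[CO2*] = KH · pCO2 = 3.020×10^-2 × 2520×10^-6 atm = 7.61×10^-5 mol/kg

[CO2*] = 76.1 μmol/kg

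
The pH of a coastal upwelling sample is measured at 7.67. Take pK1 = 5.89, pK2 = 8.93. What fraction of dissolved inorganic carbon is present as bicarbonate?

α₁ = 1 / (1 + [H⁺]/K1 + K2/[H⁺]) = 1 / (1 + 10^-1.78 + 10^-1.26)
   = 1 / (1 + 0.016596 + 0.054954) = 1/1.0715 = 0.9332

α₁ = 0.933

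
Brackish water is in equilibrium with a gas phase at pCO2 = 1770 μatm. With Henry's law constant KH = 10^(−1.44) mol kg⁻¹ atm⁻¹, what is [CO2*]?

[CO2*] = 64.3 μmol/kg

KH = 10^(−1.44) = 3.631×10^-2 mol kg⁻¹ atm⁻¹
[CO2*] = KH · pCO2 = 3.631×10^-2 × 1770×10^-6 atm = 6.43×10^-5 mol/kg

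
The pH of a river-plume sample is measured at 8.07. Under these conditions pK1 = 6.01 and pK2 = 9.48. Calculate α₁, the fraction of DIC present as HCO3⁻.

α₁ = 1 / (1 + [H⁺]/K1 + K2/[H⁺]) = 1 / (1 + 10^-2.06 + 10^-1.41)
   = 1 / (1 + 0.0087096 + 0.038905) = 1/1.0476 = 0.9545

α₁ = 0.955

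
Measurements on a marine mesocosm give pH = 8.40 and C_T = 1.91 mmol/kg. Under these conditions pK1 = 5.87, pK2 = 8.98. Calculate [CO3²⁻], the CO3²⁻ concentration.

[CO3²⁻] = 0.397 mmol/kg

α₂ = 1 / (1 + [H⁺]/K2 + [H⁺]²/(K1K2)) = 1 / (1 + 10^+0.58 + 10^-1.95)
   = 1 / (1 + 3.8019 + 0.011220) = 1/4.8131 = 0.2078
[CO3²⁻] = α₂ × DIC = 0.2078 × 1.91 = 0.397 mmol/kg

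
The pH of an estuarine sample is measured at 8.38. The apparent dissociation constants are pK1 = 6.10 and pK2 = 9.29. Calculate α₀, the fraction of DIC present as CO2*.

α₀ = 0.00465

α₀ = 1 / (1 + K1/[H⁺] + K1K2/[H⁺]²) = 1 / (1 + 10^+2.28 + 10^+1.37)
   = 1 / (1 + 190.55 + 23.442) = 1/214.99 = 0.004651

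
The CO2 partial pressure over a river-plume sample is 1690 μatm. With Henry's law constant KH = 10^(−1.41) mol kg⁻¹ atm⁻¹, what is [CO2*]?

[CO2*] = 65.7 μmol/kg

KH = 10^(−1.41) = 3.890×10^-2 mol kg⁻¹ atm⁻¹
[CO2*] = KH · pCO2 = 3.890×10^-2 × 1690×10^-6 atm = 6.57×10^-5 mol/kg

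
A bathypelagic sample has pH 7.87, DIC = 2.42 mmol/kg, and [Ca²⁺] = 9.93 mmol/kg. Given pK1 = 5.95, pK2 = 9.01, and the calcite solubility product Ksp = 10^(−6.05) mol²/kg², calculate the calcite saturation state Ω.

Ω = 1.80

α₂ = 1 / (1 + [H⁺]/K2 + [H⁺]²/(K1K2)) = 1 / (1 + 10^+1.14 + 10^-0.78)
   = 1 / (1 + 13.804 + 0.16596) = 1/14.970 = 0.06680
[CO3²⁻] = α₂ × DIC = 0.06680 × 2.42 = 0.1617 mmol/kg
Ksp = 10^(−6.05) = 8.913×10^-7
Ω = [Ca²⁺][CO3²⁻]/Ksp = (9.93×10^-3)(1.617×10^-4) / 8.913×10^-7 = 1.80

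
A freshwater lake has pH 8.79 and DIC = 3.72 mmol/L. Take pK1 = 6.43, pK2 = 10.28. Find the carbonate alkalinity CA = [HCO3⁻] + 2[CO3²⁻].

CA = 3.82 mmol/L

CA = [HCO3⁻] + 2[CO3²⁻] = (α₁ + 2α₂)·DIC
At pH 8.79: [H⁺]/K1 = 10^-2.36 = 0.0043652, K2/[H⁺] = 10^-1.49 = 0.032359
α₁ = 1/(1 + 0.0043652 + 0.032359) = 1/1.0367 = 0.9646; α₂ = α₁·K2/[H⁺] = 0.03121
α₁ + 2α₂ = 1.0270
CA = 1.0270 × 3.72 = 3.82 mmol/L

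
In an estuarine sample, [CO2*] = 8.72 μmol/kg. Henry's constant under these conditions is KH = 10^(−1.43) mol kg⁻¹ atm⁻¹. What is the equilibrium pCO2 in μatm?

pCO2 = 235 μatm

KH = 10^(−1.43) = 3.715×10^-2 mol kg⁻¹ atm⁻¹
pCO2 = [CO2*]/KH = 8.72×10^-6 / 3.715×10^-2 = 2.35×10^-4 atm = 235 μatm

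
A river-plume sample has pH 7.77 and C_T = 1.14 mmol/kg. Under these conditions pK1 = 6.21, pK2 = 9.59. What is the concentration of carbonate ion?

α₂ = 1 / (1 + [H⁺]/K2 + [H⁺]²/(K1K2)) = 1 / (1 + 10^+1.82 + 10^+0.26)
   = 1 / (1 + 66.069 + 1.8197) = 1/68.889 = 0.01452
[CO3²⁻] = α₂ × DIC = 0.01452 × 1.14 = 0.0165 mmol/kg = 16.5 μmol/kg

[CO3²⁻] = 16.5 μmol/kg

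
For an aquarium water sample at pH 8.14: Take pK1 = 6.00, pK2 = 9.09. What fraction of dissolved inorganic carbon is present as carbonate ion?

α₂ = 1 / (1 + [H⁺]/K2 + [H⁺]²/(K1K2)) = 1 / (1 + 10^+0.95 + 10^-1.19)
   = 1 / (1 + 8.9125 + 0.064565) = 1/9.9771 = 0.1002

α₂ = 0.100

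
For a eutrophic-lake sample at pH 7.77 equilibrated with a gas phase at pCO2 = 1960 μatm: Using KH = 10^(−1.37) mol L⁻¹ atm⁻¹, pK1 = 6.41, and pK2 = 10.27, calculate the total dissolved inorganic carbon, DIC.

[CO2*] = KH · pCO2 = 10^(−1.37) × 1960×10^-6 = 8.361×10^-5 mol/L
α₀ = 1/(1 + K1/[H⁺] + K1K2/[H⁺]²) = 1/(1 + 10^+1.36 + 10^-1.14) = 0.04170
DIC = [CO2*]/α₀ = 8.361×10^-5 / 0.04170 = 2.01 mmol/L

DIC = 2.01 mmol/L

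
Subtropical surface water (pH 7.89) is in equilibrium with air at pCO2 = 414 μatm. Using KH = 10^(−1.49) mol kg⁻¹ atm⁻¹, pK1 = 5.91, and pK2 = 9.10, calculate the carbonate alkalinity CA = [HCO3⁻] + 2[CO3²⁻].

[CO2*] = KH · pCO2 = 10^(−1.49) × 414×10^-6 = 1.340×10^-5 mol/kg
α₀ = 1/(1 + K1/[H⁺] + K1K2/[H⁺]²) = 1/(1 + 10^+1.98 + 10^+0.77) = 0.009767
DIC = [CO2*]/α₀ = 1.340×10^-5 / 0.009767 = 1.372 mmol/kg
CA = (α₁ + 2α₂)·DIC = (0.9327 + 2×0.05751) × 1.372 = 1.44 mmol/kg

CA = 1.44 mmol/kg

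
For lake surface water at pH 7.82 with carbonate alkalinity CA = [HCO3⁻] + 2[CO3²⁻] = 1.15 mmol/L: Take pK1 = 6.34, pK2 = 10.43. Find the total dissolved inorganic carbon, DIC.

CA = [HCO3⁻] + 2[CO3²⁻] = (α₁ + 2α₂)·DIC
At pH 7.82: [H⁺]/K1 = 10^-1.48 = 0.033113, K2/[H⁺] = 10^-2.61 = 0.0024547
α₁ = 1/(1 + 0.033113 + 0.0024547) = 1/1.0356 = 0.9657; α₂ = α₁·K2/[H⁺] = 0.002370
α₁ + 2α₂ = 0.9704
DIC = CA / (α₁ + 2α₂) = 1.15 / 0.9704 = 1.19 mmol/L

DIC = 1.19 mmol/L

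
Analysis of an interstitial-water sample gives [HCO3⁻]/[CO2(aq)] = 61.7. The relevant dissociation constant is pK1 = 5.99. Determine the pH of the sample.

pH = 7.78

From K1 = [H⁺][HCO3⁻]/[CO2(aq)]:  pH = pK1 + log₁₀([HCO3⁻]/[CO2(aq)])
log₁₀(61.7) = +1.790
pH = 5.99 + (+1.790) = 7.78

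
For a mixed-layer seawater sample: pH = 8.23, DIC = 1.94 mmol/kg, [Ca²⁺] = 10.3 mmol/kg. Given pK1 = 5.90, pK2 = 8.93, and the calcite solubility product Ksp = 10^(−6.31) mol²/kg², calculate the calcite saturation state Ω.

α₂ = 1 / (1 + [H⁺]/K2 + [H⁺]²/(K1K2)) = 1 / (1 + 10^+0.70 + 10^-1.63)
   = 1 / (1 + 5.0119 + 0.023442) = 1/6.0353 = 0.1657
[CO3²⁻] = α₂ × DIC = 0.1657 × 1.94 = 0.3214 mmol/kg
Ksp = 10^(−6.31) = 4.898×10^-7
Ω = [Ca²⁺][CO3²⁻]/Ksp = (10.3×10^-3)(3.214×10^-4) / 4.898×10^-7 = 6.76

Ω = 6.76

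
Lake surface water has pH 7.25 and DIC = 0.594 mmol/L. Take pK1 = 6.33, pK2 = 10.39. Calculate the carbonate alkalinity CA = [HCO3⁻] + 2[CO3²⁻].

CA = 0.531 mmol/L

CA = [HCO3⁻] + 2[CO3²⁻] = (α₁ + 2α₂)·DIC
At pH 7.25: [H⁺]/K1 = 10^-0.92 = 0.12023, K2/[H⁺] = 10^-3.14 = 0.00072444
α₁ = 1/(1 + 0.12023 + 0.00072444) = 1/1.1210 = 0.8921; α₂ = α₁·K2/[H⁺] = 0.0006463
α₁ + 2α₂ = 0.8934
CA = 0.8934 × 0.594 = 0.531 mmol/L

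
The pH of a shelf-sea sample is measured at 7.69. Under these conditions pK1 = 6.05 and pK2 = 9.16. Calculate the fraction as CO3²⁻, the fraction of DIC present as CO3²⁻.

α₂ = 0.0321

α₂ = 1 / (1 + [H⁺]/K2 + [H⁺]²/(K1K2)) = 1 / (1 + 10^+1.47 + 10^-0.17)
   = 1 / (1 + 29.512 + 0.67608) = 1/31.188 = 0.03206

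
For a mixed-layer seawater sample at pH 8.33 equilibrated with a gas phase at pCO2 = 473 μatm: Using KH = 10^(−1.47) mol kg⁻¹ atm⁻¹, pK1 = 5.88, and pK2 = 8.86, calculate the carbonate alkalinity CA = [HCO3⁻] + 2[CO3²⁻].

[CO2*] = KH · pCO2 = 10^(−1.47) × 473×10^-6 = 1.603×10^-5 mol/kg
α₀ = 1/(1 + K1/[H⁺] + K1K2/[H⁺]²) = 1/(1 + 10^+2.45 + 10^+1.92) = 0.002732
DIC = [CO2*]/α₀ = 1.603×10^-5 / 0.002732 = 5.866 mmol/kg
CA = (α₁ + 2α₂)·DIC = (0.7700 + 2×0.2272) × 5.866 = 7.18 mmol/kg

CA = 7.18 mmol/kg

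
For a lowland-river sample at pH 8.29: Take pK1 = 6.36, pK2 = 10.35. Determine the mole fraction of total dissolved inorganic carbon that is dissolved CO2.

α₀ = 0.0115

α₀ = 1 / (1 + K1/[H⁺] + K1K2/[H⁺]²) = 1 / (1 + 10^+1.93 + 10^-0.13)
   = 1 / (1 + 85.114 + 0.74131) = 1/86.855 = 0.01151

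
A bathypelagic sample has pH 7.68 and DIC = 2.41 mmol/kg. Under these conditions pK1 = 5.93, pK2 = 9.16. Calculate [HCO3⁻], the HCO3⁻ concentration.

[HCO3⁻] = 2.29 mmol/kg

α₁ = 1 / (1 + [H⁺]/K1 + K2/[H⁺]) = 1 / (1 + 10^-1.75 + 10^-1.48)
   = 1 / (1 + 0.017783 + 0.033113) = 1/1.0509 = 0.9516
[HCO3⁻] = α₁ × DIC = 0.9516 × 2.41 = 2.29 mmol/kg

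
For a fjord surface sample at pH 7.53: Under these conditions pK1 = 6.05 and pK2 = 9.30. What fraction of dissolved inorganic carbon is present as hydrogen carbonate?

α₁ = 1 / (1 + [H⁺]/K1 + K2/[H⁺]) = 1 / (1 + 10^-1.48 + 10^-1.77)
   = 1 / (1 + 0.033113 + 0.016982) = 1/1.0501 = 0.9523

α₁ = 0.952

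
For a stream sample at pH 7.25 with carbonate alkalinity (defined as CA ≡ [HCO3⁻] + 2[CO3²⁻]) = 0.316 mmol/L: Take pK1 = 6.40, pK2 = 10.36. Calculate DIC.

DIC = 0.360 mmol/L

CA = [HCO3⁻] + 2[CO3²⁻] = (α₁ + 2α₂)·DIC
At pH 7.25: [H⁺]/K1 = 10^-0.85 = 0.14125, K2/[H⁺] = 10^-3.11 = 0.00077625
α₁ = 1/(1 + 0.14125 + 0.00077625) = 1/1.1420 = 0.8756; α₂ = α₁·K2/[H⁺] = 0.0006797
α₁ + 2α₂ = 0.8770
DIC = CA / (α₁ + 2α₂) = 0.316 / 0.8770 = 0.360 mmol/L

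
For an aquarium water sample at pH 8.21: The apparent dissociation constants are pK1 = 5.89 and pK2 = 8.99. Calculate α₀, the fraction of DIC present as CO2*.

α₀ = 1 / (1 + K1/[H⁺] + K1K2/[H⁺]²) = 1 / (1 + 10^+2.32 + 10^+1.54)
   = 1 / (1 + 208.93 + 34.674) = 1/244.60 = 0.004088

α₀ = 0.00409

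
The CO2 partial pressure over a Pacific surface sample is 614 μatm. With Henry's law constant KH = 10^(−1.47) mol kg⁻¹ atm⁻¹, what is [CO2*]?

[CO2*] = 20.8 μmol/kg

KH = 10^(−1.47) = 3.388×10^-2 mol kg⁻¹ atm⁻¹
[CO2*] = KH · pCO2 = 3.388×10^-2 × 614×10^-6 atm = 2.08×10^-5 mol/kg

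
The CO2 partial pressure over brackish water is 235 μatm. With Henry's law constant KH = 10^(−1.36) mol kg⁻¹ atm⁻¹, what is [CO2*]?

KH = 10^(−1.36) = 4.365×10^-2 mol kg⁻¹ atm⁻¹
[CO2*] = KH · pCO2 = 4.365×10^-2 × 235×10^-6 atm = 1.03×10^-5 mol/kg

[CO2*] = 10.3 μmol/kg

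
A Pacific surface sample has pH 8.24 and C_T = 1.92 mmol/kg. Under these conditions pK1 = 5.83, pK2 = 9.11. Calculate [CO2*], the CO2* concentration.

α₀ = 1 / (1 + K1/[H⁺] + K1K2/[H⁺]²) = 1 / (1 + 10^+2.41 + 10^+1.54)
   = 1 / (1 + 257.04 + 34.674) = 1/292.71 = 0.003416
[CO2*] = α₀ × DIC = 0.003416 × 1.92 = 0.00656 mmol/kg = 6.56 μmol/kg

[CO2*] = 6.56 μmol/kg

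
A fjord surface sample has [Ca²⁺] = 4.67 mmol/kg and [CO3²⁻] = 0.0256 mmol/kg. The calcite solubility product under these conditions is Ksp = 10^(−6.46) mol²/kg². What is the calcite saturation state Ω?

Ω = 0.345

Ksp = 10^(−6.46) = 3.467×10^-7
Ω = [Ca²⁺][CO3²⁻]/Ksp = (4.67×10^-3)(0.0256×10^-3) / 3.467×10^-7 = 0.345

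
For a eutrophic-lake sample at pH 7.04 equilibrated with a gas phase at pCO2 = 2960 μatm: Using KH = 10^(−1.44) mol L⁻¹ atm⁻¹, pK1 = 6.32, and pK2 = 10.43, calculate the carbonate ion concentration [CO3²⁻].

[CO2*] = KH · pCO2 = 10^(−1.44) × 2960×10^-6 = 1.075×10^-4 mol/L
α₀ = 1/(1 + K1/[H⁺] + K1K2/[H⁺]²) = 1/(1 + 10^+0.72 + 10^-2.67) = 0.1600
DIC = [CO2*]/α₀ = 1.075×10^-4 / 0.1600 = 0.6717 mmol/L
[CO3²⁻] = α₂·DIC; α₂ = 0.0003421, so [CO3²⁻] = 0.0003421 × 0.6717 = 0.000230 mmol/L = 0.230 μmol/L

[CO3²⁻] = 0.230 μmol/L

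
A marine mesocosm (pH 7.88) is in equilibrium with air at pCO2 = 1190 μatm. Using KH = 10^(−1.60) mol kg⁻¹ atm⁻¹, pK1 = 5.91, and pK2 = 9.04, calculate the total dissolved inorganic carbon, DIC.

DIC = 3.01 mmol/kg

[CO2*] = KH · pCO2 = 10^(−1.60) × 1190×10^-6 = 2.989×10^-5 mol/kg
α₀ = 1/(1 + K1/[H⁺] + K1K2/[H⁺]²) = 1/(1 + 10^+1.97 + 10^+0.81) = 0.009922
DIC = [CO2*]/α₀ = 2.989×10^-5 / 0.009922 = 3.01 mmol/kg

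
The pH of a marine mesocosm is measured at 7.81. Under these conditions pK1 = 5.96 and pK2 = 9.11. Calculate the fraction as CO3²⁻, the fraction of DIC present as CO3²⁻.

α₂ = 0.0471

α₂ = 1 / (1 + [H⁺]/K2 + [H⁺]²/(K1K2)) = 1 / (1 + 10^+1.30 + 10^-0.55)
   = 1 / (1 + 19.953 + 0.28184) = 1/21.234 = 0.04709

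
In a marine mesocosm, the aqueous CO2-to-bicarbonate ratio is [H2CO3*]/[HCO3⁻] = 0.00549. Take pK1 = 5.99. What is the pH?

From K1 = [H⁺][HCO3⁻]/[H2CO3*]:  pH = pK1 − log₁₀([H2CO3*]/[HCO3⁻])
log₁₀(0.00549) = -2.260
pH = 5.99 − (-2.260) = 8.25

pH = 8.25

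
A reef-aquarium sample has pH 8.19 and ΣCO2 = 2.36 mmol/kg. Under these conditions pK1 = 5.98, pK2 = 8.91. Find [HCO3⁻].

[HCO3⁻] = 1.97 mmol/kg

α₁ = 1 / (1 + [H⁺]/K1 + K2/[H⁺]) = 1 / (1 + 10^-2.21 + 10^-0.72)
   = 1 / (1 + 0.0061660 + 0.19055) = 1/1.1967 = 0.8356
[HCO3⁻] = α₁ × DIC = 0.8356 × 2.36 = 1.97 mmol/kg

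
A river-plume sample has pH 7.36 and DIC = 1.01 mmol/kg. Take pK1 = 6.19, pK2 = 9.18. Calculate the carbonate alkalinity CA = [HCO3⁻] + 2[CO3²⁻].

CA = 0.961 mmol/kg

CA = [HCO3⁻] + 2[CO3²⁻] = (α₁ + 2α₂)·DIC
At pH 7.36: [H⁺]/K1 = 10^-1.17 = 0.067608, K2/[H⁺] = 10^-1.82 = 0.015136
α₁ = 1/(1 + 0.067608 + 0.015136) = 1/1.0827 = 0.9236; α₂ = α₁·K2/[H⁺] = 0.01398
α₁ + 2α₂ = 0.9515
CA = 0.9515 × 1.01 = 0.961 mmol/kg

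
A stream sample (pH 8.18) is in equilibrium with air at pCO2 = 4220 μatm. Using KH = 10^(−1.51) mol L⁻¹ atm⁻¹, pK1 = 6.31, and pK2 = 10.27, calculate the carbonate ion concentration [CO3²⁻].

[CO2*] = KH · pCO2 = 10^(−1.51) × 4220×10^-6 = 1.304×10^-4 mol/L
α₀ = 1/(1 + K1/[H⁺] + K1K2/[H⁺]²) = 1/(1 + 10^+1.87 + 10^-0.22) = 0.01320
DIC = [CO2*]/α₀ = 1.304×10^-4 / 0.01320 = 9.876 mmol/L
[CO3²⁻] = α₂·DIC; α₂ = 0.007956, so [CO3²⁻] = 0.007956 × 9.876 = 0.0786 mmol/L

[CO3²⁻] = 0.0786 mmol/L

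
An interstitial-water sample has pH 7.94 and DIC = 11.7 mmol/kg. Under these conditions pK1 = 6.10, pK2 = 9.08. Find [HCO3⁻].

[HCO3⁻] = 10.8 mmol/kg

α₁ = 1 / (1 + [H⁺]/K1 + K2/[H⁺]) = 1 / (1 + 10^-1.84 + 10^-1.14)
   = 1 / (1 + 0.014454 + 0.072444) = 1/1.0869 = 0.9200
[HCO3⁻] = α₁ × DIC = 0.9200 × 11.7 = 10.8 mmol/kg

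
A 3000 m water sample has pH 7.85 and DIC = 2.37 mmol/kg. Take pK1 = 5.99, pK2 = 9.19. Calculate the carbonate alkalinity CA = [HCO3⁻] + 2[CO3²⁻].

CA = 2.44 mmol/kg

CA = [HCO3⁻] + 2[CO3²⁻] = (α₁ + 2α₂)·DIC
At pH 7.85: [H⁺]/K1 = 10^-1.86 = 0.013804, K2/[H⁺] = 10^-1.34 = 0.045709
α₁ = 1/(1 + 0.013804 + 0.045709) = 1/1.0595 = 0.9438; α₂ = α₁·K2/[H⁺] = 0.04314
α₁ + 2α₂ = 1.0301
CA = 1.0301 × 2.37 = 2.44 mmol/kg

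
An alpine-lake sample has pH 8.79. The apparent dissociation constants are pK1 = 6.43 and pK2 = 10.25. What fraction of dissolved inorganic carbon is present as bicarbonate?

α₁ = 0.962

α₁ = 1 / (1 + [H⁺]/K1 + K2/[H⁺]) = 1 / (1 + 10^-2.36 + 10^-1.46)
   = 1 / (1 + 0.0043652 + 0.034674) = 1/1.0390 = 0.9624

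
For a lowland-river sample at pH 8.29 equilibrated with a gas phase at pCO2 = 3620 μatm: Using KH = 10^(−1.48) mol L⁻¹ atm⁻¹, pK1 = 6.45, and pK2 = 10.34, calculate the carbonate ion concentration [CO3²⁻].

[CO3²⁻] = 0.0739 mmol/L

[CO2*] = KH · pCO2 = 10^(−1.48) × 3620×10^-6 = 1.199×10^-4 mol/L
α₀ = 1/(1 + K1/[H⁺] + K1K2/[H⁺]²) = 1/(1 + 10^+1.84 + 10^-0.21) = 0.01412
DIC = [CO2*]/α₀ = 1.199×10^-4 / 0.01412 = 8.487 mmol/L
[CO3²⁻] = α₂·DIC; α₂ = 0.008709, so [CO3²⁻] = 0.008709 × 8.487 = 0.0739 mmol/L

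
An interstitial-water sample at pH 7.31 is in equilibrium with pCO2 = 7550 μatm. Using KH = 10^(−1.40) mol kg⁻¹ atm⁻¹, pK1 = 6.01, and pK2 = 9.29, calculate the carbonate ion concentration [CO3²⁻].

[CO2*] = KH · pCO2 = 10^(−1.40) × 7550×10^-6 = 3.006×10^-4 mol/kg
α₀ = 1/(1 + K1/[H⁺] + K1K2/[H⁺]²) = 1/(1 + 10^+1.30 + 10^-0.68) = 0.04726
DIC = [CO2*]/α₀ = 3.006×10^-4 / 0.04726 = 6.361 mmol/kg
[CO3²⁻] = α₂·DIC; α₂ = 0.009873, so [CO3²⁻] = 0.009873 × 6.361 = 0.0628 mmol/kg

[CO3²⁻] = 0.0628 mmol/kg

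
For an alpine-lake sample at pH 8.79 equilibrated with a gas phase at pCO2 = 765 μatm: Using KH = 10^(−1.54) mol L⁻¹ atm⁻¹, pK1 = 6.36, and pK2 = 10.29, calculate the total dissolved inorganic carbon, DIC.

[CO2*] = KH · pCO2 = 10^(−1.54) × 765×10^-6 = 2.206×10^-5 mol/L
α₀ = 1/(1 + K1/[H⁺] + K1K2/[H⁺]²) = 1/(1 + 10^+2.43 + 10^+0.93) = 0.003589
DIC = [CO2*]/α₀ = 2.206×10^-5 / 0.003589 = 6.15 mmol/L

DIC = 6.15 mmol/L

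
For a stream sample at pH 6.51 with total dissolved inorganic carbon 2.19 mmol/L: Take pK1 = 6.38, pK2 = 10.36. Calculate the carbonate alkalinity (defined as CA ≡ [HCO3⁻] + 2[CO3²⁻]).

CA = 1.26 mmol/L

CA = [HCO3⁻] + 2[CO3²⁻] = (α₁ + 2α₂)·DIC
At pH 6.51: [H⁺]/K1 = 10^-0.13 = 0.74131, K2/[H⁺] = 10^-3.85 = 0.00014125
α₁ = 1/(1 + 0.74131 + 0.00014125) = 1/1.7415 = 0.5742; α₂ = α₁·K2/[H⁺] = 8.111×10^-5
α₁ + 2α₂ = 0.5744
CA = 0.5744 × 2.19 = 1.26 mmol/L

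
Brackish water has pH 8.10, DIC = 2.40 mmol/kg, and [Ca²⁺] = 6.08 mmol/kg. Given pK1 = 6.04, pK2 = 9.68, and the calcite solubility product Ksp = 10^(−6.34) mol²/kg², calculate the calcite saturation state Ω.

Ω = 0.811

α₂ = 1 / (1 + [H⁺]/K2 + [H⁺]²/(K1K2)) = 1 / (1 + 10^+1.58 + 10^-0.48)
   = 1 / (1 + 38.019 + 0.33113) = 1/39.350 = 0.02541
[CO3²⁻] = α₂ × DIC = 0.02541 × 2.40 = 0.06099 mmol/kg
Ksp = 10^(−6.34) = 4.571×10^-7
Ω = [Ca²⁺][CO3²⁻]/Ksp = (6.08×10^-3)(6.099×10^-5) / 4.571×10^-7 = 0.811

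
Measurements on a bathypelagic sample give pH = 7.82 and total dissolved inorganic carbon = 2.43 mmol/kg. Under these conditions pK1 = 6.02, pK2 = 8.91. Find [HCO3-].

α₁ = 1 / (1 + [H⁺]/K1 + K2/[H⁺]) = 1 / (1 + 10^-1.80 + 10^-1.09)
   = 1 / (1 + 0.015849 + 0.081283) = 1/1.0971 = 0.9115
[HCO3⁻] = α₁ × DIC = 0.9115 × 2.43 = 2.21 mmol/kg

[HCO3⁻] = 2.21 mmol/kg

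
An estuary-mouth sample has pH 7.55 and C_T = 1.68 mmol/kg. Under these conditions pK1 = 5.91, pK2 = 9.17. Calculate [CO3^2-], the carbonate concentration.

α₂ = 1 / (1 + [H⁺]/K2 + [H⁺]²/(K1K2)) = 1 / (1 + 10^+1.62 + 10^-0.02)
   = 1 / (1 + 41.687 + 0.95499) = 1/43.642 = 0.02291
[CO3²⁻] = α₂ × DIC = 0.02291 × 1.68 = 0.0385 mmol/kg

[CO3²⁻] = 0.0385 mmol/kg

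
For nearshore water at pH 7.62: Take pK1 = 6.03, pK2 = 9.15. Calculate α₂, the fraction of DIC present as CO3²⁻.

α₂ = 0.0280

α₂ = 1 / (1 + [H⁺]/K2 + [H⁺]²/(K1K2)) = 1 / (1 + 10^+1.53 + 10^-0.06)
   = 1 / (1 + 33.884 + 0.87096) = 1/35.755 = 0.02797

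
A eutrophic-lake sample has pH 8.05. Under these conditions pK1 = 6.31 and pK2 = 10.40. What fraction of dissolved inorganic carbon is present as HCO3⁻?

α₁ = 0.978

α₁ = 1 / (1 + [H⁺]/K1 + K2/[H⁺]) = 1 / (1 + 10^-1.74 + 10^-2.35)
   = 1 / (1 + 0.018197 + 0.0044668) = 1/1.0227 = 0.9778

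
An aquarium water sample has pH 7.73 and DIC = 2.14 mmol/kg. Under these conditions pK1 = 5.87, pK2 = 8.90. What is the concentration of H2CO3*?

α₀ = 1 / (1 + K1/[H⁺] + K1K2/[H⁺]²) = 1 / (1 + 10^+1.86 + 10^+0.69)
   = 1 / (1 + 72.444 + 4.8978) = 1/78.341 = 0.01276
[CO2*] = α₀ × DIC = 0.01276 × 2.14 = 0.0273 mmol/kg

[CO2*] = 0.0273 mmol/kg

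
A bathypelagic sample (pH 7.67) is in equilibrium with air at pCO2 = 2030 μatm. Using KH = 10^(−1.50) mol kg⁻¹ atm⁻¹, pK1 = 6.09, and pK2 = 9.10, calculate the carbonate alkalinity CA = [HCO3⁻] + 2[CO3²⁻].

CA = 2.62 mmol/kg

[CO2*] = KH · pCO2 = 10^(−1.50) × 2030×10^-6 = 6.419×10^-5 mol/kg
α₀ = 1/(1 + K1/[H⁺] + K1K2/[H⁺]²) = 1/(1 + 10^+1.58 + 10^+0.15) = 0.02473
DIC = [CO2*]/α₀ = 6.419×10^-5 / 0.02473 = 2.595 mmol/kg
CA = (α₁ + 2α₂)·DIC = (0.9403 + 2×0.03494) × 2.595 = 2.62 mmol/kg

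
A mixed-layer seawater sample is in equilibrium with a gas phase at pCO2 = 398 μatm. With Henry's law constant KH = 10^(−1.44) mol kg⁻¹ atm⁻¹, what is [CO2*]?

KH = 10^(−1.44) = 3.631×10^-2 mol kg⁻¹ atm⁻¹
[CO2*] = KH · pCO2 = 3.631×10^-2 × 398×10^-6 atm = 1.45×10^-5 mol/kg

[CO2*] = 14.5 μmol/kg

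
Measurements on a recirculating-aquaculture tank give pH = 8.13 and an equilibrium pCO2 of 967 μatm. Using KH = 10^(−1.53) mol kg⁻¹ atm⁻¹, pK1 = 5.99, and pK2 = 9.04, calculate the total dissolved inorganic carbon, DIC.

DIC = 4.45 mmol/kg

[CO2*] = KH · pCO2 = 10^(−1.53) × 967×10^-6 = 2.854×10^-5 mol/kg
α₀ = 1/(1 + K1/[H⁺] + K1K2/[H⁺]²) = 1/(1 + 10^+2.14 + 10^+1.23) = 0.006409
DIC = [CO2*]/α₀ = 2.854×10^-5 / 0.006409 = 4.45 mmol/kg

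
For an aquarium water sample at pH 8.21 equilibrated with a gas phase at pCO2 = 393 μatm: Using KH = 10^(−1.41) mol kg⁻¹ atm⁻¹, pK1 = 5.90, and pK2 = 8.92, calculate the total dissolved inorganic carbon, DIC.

DIC = 3.75 mmol/kg

[CO2*] = KH · pCO2 = 10^(−1.41) × 393×10^-6 = 1.529×10^-5 mol/kg
α₀ = 1/(1 + K1/[H⁺] + K1K2/[H⁺]²) = 1/(1 + 10^+2.31 + 10^+1.60) = 0.004082
DIC = [CO2*]/α₀ = 1.529×10^-5 / 0.004082 = 3.75 mmol/kg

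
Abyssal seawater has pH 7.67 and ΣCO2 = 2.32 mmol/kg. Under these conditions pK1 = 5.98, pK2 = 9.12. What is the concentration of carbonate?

[CO3²⁻] = 0.0780 mmol/kg

α₂ = 1 / (1 + [H⁺]/K2 + [H⁺]²/(K1K2)) = 1 / (1 + 10^+1.45 + 10^-0.24)
   = 1 / (1 + 28.184 + 0.57544) = 1/29.759 = 0.03360
[CO3²⁻] = α₂ × DIC = 0.03360 × 2.32 = 0.0780 mmol/kg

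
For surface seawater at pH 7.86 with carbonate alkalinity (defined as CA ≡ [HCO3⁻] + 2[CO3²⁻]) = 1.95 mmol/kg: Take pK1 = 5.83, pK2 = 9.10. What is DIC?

DIC = 1.87 mmol/kg

CA = [HCO3⁻] + 2[CO3²⁻] = (α₁ + 2α₂)·DIC
At pH 7.86: [H⁺]/K1 = 10^-2.03 = 0.0093325, K2/[H⁺] = 10^-1.24 = 0.057544
α₁ = 1/(1 + 0.0093325 + 0.057544) = 1/1.0669 = 0.9373; α₂ = α₁·K2/[H⁺] = 0.05394
α₁ + 2α₂ = 1.0452
DIC = CA / (α₁ + 2α₂) = 1.95 / 1.0452 = 1.87 mmol/kg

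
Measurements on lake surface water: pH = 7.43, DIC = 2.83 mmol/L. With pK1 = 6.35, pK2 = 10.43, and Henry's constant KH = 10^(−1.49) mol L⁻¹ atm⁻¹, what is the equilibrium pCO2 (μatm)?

pCO2 = 6710 μatm

α₀ = 1 / (1 + K1/[H⁺] + K1K2/[H⁺]²) = 1 / (1 + 10^+1.08 + 10^-1.92)
   = 1 / (1 + 12.023 + 0.012023) = 1/13.035 = 0.07672
[CO2*] = α₀ × DIC = 0.07672 × 2.83 = 0.2171 mmol/L
pCO2 = [CO2*]/KH = 2.171×10^-4 / 3.236×10^-2 = 6710 μatm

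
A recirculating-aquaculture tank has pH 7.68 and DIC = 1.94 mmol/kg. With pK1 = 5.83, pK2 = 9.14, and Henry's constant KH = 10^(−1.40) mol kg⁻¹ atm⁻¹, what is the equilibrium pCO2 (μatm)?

α₀ = 1 / (1 + K1/[H⁺] + K1K2/[H⁺]²) = 1 / (1 + 10^+1.85 + 10^+0.39)
   = 1 / (1 + 70.795 + 2.4547) = 1/74.249 = 0.01347
[CO2*] = α₀ × DIC = 0.01347 × 1.94 = 0.02613 mmol/kg
pCO2 = [CO2*]/KH = 2.613×10^-5 / 3.981×10^-2 = 656 μatm

pCO2 = 656 μatm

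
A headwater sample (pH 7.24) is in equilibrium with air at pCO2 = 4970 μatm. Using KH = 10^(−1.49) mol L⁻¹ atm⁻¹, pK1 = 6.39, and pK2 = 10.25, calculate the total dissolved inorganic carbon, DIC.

[CO2*] = KH · pCO2 = 10^(−1.49) × 4970×10^-6 = 1.608×10^-4 mol/L
α₀ = 1/(1 + K1/[H⁺] + K1K2/[H⁺]²) = 1/(1 + 10^+0.85 + 10^-2.16) = 0.1237
DIC = [CO2*]/α₀ = 1.608×10^-4 / 0.1237 = 1.30 mmol/L

DIC = 1.30 mmol/L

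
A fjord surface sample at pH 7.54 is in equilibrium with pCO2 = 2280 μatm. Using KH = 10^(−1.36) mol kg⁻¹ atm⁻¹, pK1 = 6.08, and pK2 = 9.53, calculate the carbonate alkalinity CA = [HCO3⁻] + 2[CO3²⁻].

[CO2*] = KH · pCO2 = 10^(−1.36) × 2280×10^-6 = 9.953×10^-5 mol/kg
α₀ = 1/(1 + K1/[H⁺] + K1K2/[H⁺]²) = 1/(1 + 10^+1.46 + 10^-0.53) = 0.03318
DIC = [CO2*]/α₀ = 9.953×10^-5 / 0.03318 = 2.999 mmol/kg
CA = (α₁ + 2α₂)·DIC = (0.9570 + 2×0.009793) × 2.999 = 2.93 mmol/kg

CA = 2.93 mmol/kg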